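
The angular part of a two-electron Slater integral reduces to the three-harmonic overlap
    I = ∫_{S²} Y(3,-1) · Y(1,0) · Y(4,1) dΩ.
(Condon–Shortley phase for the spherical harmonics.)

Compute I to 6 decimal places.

Rules hold: Σm=0, L=8 even, 2≤4≤4.
N = 7·3·9 = 189
Δ = 0!·6!·2!/9! = 1/252
Racah Σ t=0..0: t=0:+1/36 = 1/36
⇒ 3j(3 1 4; 0 0 0)² = 4/63, sgn +1
Racah Σ t=0..0: t=0:+1/48 = 1/48
⇒ 3j(3 1 4; -1 0 1)² = 5/84, sgn -1
4πI² = N·(3j₀)²·(3jₘ)² = 5/7
I = -1·√(0.714286/4π) = -0.23841361

-0.238414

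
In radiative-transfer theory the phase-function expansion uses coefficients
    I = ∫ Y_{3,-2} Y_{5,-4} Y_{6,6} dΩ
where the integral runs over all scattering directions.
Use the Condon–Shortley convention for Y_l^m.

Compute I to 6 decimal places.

0.207001

m-sum 0 ✓  L=14 even ✓  2≤6≤8 ✓
Π(2lᵢ+1) = 7×11×13 = 1001
triangle coeff Δ(3,5,6) = 1/675675
Σ_t [0,2]: t=0:+1/8640 t=1:−1/2304 t=2:+1/8640 = -7/34560
(3j)²=7/429 [(3 5 6; 0 0 0)], sign=-1
Σ_t [1,1]: t=1:−1/967680 = -1/967680
(3j)²=3/91 [(3 5 6; -2 -4 6)], sign=-1
⇒ 4πI² = 7/13
I = (+1)√(7/13/(4π)) = 0.20700098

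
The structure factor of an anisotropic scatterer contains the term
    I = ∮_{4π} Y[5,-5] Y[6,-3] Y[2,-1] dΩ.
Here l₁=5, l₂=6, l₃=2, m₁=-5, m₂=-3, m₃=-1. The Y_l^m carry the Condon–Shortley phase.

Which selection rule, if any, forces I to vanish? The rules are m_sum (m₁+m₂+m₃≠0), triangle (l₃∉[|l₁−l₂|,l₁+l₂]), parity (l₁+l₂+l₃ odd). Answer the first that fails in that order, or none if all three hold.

m_sum

Σmᵢ = -9  ✗
l₃∈[|l₁−l₂|,l₁+l₂]=[1,11], have l₃=2
Σlᵢ = 13 ⇒ odd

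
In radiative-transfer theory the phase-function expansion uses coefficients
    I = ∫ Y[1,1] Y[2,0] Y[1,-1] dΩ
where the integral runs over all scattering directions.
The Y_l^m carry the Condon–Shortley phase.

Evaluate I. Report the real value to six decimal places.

0.126157

Rules hold: Σm=0, L=4 even, 1≤1≤3.
N = 3·5·3 = 45
Δ = 2!·0!·2!/5! = 1/30
Racah Σ t=1..1: t=1:−1/1 = -1/1
⇒ 3j(1 2 1; 0 0 0)² = 2/15, sgn +1
Racah Σ t=0..0: t=0:+1/4 = 1/4
⇒ 3j(1 2 1; 1 0 -1)² = 1/30, sgn +1
4πI² = N·(3j₀)²·(3jₘ)² = 1/5
I = +1·√(0.2/4π) = 0.12615663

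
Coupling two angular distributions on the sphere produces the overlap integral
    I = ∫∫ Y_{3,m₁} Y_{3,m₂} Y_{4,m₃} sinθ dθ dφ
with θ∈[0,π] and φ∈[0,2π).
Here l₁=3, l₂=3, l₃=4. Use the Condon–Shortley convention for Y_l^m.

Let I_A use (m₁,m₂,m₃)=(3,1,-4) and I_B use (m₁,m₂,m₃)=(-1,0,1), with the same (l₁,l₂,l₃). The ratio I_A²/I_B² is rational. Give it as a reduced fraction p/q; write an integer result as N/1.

Same 3,3,4: normalisation and zero-m 3j drop out of the ratio.
A: Δ: 2! 4! 4! / 11! → 1/34650; sum: t=0:+1/1152 = 1/1152; 3j²(3 3 4; 3 1 -4) = Δ·Π!·Σ² = 1/33  (sign +1)
B: Δ: 2! 4! 4! / 11! → 1/34650; sum: t=0:+1/288 t=1:−1/24 t=2:+1/48 = -5/288; 3j²(3 3 4; -1 0 1) = Δ·Π!·Σ² = 5/462  (sign +1)
I_A²/I_B² = (1/33)/(5/462) = 14/5

14/5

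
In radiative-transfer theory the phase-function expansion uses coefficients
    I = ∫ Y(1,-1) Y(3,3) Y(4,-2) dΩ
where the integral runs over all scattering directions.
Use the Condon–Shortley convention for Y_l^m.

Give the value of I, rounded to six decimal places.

0.061558

m-sum 0 ✓  L=8 even ✓  2≤4≤4 ✓
Π(2lᵢ+1) = 3×7×9 = 189
triangle coeff Δ(1,3,4) = 1/252
Σ_t [0,0]: t=0:+1/36 = 1/36
(3j)²=4/63 [(1 3 4; 0 0 0)], sign=+1
Σ_t [0,0]: t=0:+1/1440 = 1/1440
(3j)²=1/252 [(1 3 4; -1 3 -2)], sign=+1
⇒ 4πI² = 1/21
I = (+1)√(1/21/(4π)) = 0.06155813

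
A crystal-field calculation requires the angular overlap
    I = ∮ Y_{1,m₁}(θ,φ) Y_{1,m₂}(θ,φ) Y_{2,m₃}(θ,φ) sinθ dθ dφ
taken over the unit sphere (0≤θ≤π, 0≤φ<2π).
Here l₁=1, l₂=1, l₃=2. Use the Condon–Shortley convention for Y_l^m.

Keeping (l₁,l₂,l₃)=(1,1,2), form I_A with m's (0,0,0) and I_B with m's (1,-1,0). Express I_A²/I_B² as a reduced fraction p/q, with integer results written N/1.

4/1

Shared (l₁,l₂,l₃)=(1,1,2): N and (l;000)² cancel in I_A²/I_B².
A: Δ = 0!·2!·2!/5! = 1/30; Racah Σ t=0..0: t=0:+1/1 = 1/1; ⇒ 3j(1 1 2; 0 0 0)² = 2/15, sgn +1
B: Δ = 0!·2!·2!/5! = 1/30; Racah Σ t=0..0: t=0:+1/4 = 1/4; ⇒ 3j(1 1 2; 1 -1 0)² = 1/30, sgn +1
I_A²/I_B² = (2/15)/(1/30) = 4/1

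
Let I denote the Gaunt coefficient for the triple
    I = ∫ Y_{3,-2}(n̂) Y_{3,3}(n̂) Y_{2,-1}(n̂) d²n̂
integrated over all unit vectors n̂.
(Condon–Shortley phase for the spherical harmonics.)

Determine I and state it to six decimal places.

-0.210261

Rules hold: Σm=0, L=8 even, 0≤2≤6.
N = 7·7·5 = 245
Δ = 4!·2!·2!/9! = 1/3780
Racah Σ t=1..3: t=1:−1/24 t=2:+1/4 t=3:−1/24 = 1/6
⇒ 3j(3 3 2; 0 0 0)² = 4/105, sgn +1
Racah Σ t=4..4: t=4:+1/48 = 1/48
⇒ 3j(3 3 2; -2 3 -1)² = 5/84, sgn -1
4πI² = N·(3j₀)²·(3jₘ)² = 5/9
I = -1·√(0.555556/4π) = -0.21026104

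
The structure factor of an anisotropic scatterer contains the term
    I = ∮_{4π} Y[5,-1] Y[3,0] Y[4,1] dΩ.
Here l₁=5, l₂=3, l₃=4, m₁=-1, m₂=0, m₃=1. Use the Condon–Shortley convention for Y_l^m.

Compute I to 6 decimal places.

-0.115089

Checks pass: Σm=0; 12 even; l₃=4∈[2,8].
(2·5+1)(2·3+1)(2·4+1) = 693
Δ: 4! 6! 2! / 13! → 1/180180
sum: t=1:−1/576 t=2:+1/144 t=3:−1/576 = 1/288
3j²(5 3 4; 0 0 0) = Δ·Π!·Σ² = 20/1001  (sign +1)
sum: t=1:−1/1440 t=2:+1/192 t=3:−1/432 = 19/8640
3j²(5 3 4; -1 0 1) = Δ·Π!·Σ² = 361/30030  (sign -1)
combine: 4πI² = 693·20/1001·361/30030 = 2166/13013
take √, sign -1: I = -0.11508947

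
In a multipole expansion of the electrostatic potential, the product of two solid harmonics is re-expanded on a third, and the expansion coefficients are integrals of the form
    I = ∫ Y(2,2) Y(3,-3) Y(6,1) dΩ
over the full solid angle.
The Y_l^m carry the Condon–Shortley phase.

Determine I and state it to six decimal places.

0.000000

|2−3|≤6≤2+3 violated ⇒ I = 0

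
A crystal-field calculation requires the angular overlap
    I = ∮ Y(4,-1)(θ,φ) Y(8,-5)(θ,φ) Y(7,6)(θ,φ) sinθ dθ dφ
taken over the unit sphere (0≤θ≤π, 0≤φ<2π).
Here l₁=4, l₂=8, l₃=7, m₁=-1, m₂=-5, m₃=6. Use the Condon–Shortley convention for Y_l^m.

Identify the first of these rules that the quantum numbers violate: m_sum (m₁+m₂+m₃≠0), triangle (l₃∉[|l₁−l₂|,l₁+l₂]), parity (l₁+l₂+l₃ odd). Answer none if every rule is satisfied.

m₁+m₂+m₃ = -1 − 5 + 6 = 0  ✓
triangle: |4−8|=4 ≤ l₃=7 ≤ 4+8=12  ✓
parity: l₁+l₂+l₃ = 19 is odd  ✗

parity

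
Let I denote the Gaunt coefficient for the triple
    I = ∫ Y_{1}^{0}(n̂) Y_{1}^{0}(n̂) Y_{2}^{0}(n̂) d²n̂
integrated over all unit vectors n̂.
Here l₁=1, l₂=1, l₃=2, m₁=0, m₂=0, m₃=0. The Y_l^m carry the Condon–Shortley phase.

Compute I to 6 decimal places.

0.252313

Checks pass: Σm=0; 4 even; l₃=2∈[0,2].
(2·1+1)(2·1+1)(2·2+1) = 45
Δ: 0! 2! 2! / 5! → 1/30
sum: t=0:+1/1 = 1/1
3j²(1 1 2; 0 0 0) = Δ·Π!·Σ² = 2/15  (sign +1)
(m-triple is (0,0,0) — same symbol as above.)
combine: 4πI² = 45·2/15·2/15 = 4/5
take √, sign +1: I = 0.25231325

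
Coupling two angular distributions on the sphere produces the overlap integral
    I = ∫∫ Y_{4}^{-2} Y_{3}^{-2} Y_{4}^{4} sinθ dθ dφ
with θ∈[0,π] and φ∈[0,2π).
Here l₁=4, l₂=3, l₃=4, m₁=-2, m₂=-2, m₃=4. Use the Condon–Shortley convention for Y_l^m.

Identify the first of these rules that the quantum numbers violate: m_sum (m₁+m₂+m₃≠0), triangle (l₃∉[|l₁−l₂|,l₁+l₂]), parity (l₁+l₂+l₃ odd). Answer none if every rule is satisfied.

m₁+m₂+m₃ = -2 − 2 + 4 = 0  ✓
triangle: |4−3|=1 ≤ l₃=4 ≤ 4+3=7  ✓
parity: l₁+l₂+l₃ = 11 is odd  ✗

parity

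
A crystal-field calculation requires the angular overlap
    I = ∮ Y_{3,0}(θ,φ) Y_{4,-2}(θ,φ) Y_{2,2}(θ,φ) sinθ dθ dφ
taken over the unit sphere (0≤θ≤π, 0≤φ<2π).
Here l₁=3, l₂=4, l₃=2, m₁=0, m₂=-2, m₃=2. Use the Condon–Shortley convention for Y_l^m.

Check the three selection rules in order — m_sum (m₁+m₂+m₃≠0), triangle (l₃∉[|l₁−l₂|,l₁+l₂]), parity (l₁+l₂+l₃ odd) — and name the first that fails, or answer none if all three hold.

parity

Σmᵢ = 0  ✓
l₃∈[|l₁−l₂|,l₁+l₂]=[1,7], have l₃=2  ✓
Σlᵢ = 9 ⇒ odd  ✗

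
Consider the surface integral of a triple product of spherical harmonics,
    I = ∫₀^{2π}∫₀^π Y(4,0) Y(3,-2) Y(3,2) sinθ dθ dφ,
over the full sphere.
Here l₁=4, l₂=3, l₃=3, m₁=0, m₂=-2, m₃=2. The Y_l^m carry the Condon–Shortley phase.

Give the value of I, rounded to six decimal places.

-0.179515

Checks pass: Σm=0; 10 even; l₃=3∈[1,7].
(2·4+1)(2·3+1)(2·3+1) = 441
Δ: 4! 4! 2! / 11! → 1/34650
sum: t=1:−1/72 t=2:+1/16 t=3:−1/72 = 5/144
3j²(4 3 3; 0 0 0) = Δ·Π!·Σ² = 2/77  (sign -1)
sum: t=0:+1/576 t=1:−1/72 = -7/576
3j²(4 3 3; 0 -2 2) = Δ·Π!·Σ² = 7/198  (sign +1)
combine: 4πI² = 441·2/77·7/198 = 49/121
take √, sign -1: I = -0.17951487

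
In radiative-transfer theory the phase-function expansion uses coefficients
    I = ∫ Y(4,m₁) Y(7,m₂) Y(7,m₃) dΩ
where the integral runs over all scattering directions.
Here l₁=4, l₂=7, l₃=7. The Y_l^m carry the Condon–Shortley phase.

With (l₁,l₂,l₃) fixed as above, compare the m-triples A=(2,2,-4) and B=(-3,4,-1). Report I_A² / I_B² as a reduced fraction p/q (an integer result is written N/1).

Shared (l₁,l₂,l₃)=(4,7,7): N and (l;000)² cancel in I_A²/I_B².
A: Δ = 4!·4!·10!/19! = 1/58198140; Racah Σ t=0..2: t=0:+1/34836480 t=1:−1/2903040 t=2:+1/2903040 = 1/34836480; ⇒ 3j(4 7 7; 2 2 -4)² = 25/117572, sgn -1
B: Δ = 4!·4!·10!/19! = 1/58198140; Racah Σ t=3..4: t=3:−1/11612160 t=4:+1/4354560 = 1/6967296; ⇒ 3j(4 7 7; -3 4 -1)² = 625/50388, sgn +1
I_A²/I_B² = (25/117572)/(625/50388) = 3/175

3/175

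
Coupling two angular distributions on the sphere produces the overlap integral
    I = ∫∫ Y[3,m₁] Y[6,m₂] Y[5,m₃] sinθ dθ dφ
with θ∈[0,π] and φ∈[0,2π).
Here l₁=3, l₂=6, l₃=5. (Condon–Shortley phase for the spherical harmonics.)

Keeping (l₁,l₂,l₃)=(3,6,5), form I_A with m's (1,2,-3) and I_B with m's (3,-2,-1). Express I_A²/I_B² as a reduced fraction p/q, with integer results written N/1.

Shared (l₁,l₂,l₃)=(3,6,5): N and (l;000)² cancel in I_A²/I_B².
A: Δ = 4!·2!·8!/15! = 1/675675; Racah Σ t=0..2: t=0:+1/1935360 t=1:−1/30240 t=2:+1/11520 = 1/18432; ⇒ 3j(3 6 5; 1 2 -3)² = 7/429, sgn +1
B: Δ = 4!·2!·8!/15! = 1/675675; Racah Σ t=0..0: t=0:+1/27648 = 1/27648; ⇒ 3j(3 6 5; 3 -2 -1)² = 10/429, sgn +1
I_A²/I_B² = (7/429)/(10/429) = 7/10

7/10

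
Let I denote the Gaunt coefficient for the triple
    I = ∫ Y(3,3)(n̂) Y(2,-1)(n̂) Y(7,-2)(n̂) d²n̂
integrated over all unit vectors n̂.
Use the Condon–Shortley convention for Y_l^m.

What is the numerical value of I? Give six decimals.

0.000000

triangle: need 1≤l₃≤5, have 7; I=0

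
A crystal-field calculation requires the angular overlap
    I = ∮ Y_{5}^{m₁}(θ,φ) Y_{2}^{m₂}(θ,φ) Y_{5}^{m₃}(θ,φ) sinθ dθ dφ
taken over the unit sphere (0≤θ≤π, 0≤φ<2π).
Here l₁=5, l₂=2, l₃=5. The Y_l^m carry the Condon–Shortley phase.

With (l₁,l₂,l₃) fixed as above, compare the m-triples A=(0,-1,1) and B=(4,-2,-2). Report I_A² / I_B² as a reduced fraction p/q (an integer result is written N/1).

5/72

l's match ⇒ only the (l;m) 3-j factors differ between A and B.
A: triangle coeff Δ(5,2,5) = 1/38610; Σ_t [0,1]: t=0:+1/1440 t=1:−1/1152 = -1/5760; (3j)²=1/858 [(5 2 5; 0 -1 1)], sign=-1
B: triangle coeff Δ(5,2,5) = 1/38610; Σ_t [0,0]: t=0:+1/20160 = 1/20160; (3j)²=12/715 [(5 2 5; 4 -2 -2)], sign=-1
I_A²/I_B² = (1/858)/(12/715) = 5/72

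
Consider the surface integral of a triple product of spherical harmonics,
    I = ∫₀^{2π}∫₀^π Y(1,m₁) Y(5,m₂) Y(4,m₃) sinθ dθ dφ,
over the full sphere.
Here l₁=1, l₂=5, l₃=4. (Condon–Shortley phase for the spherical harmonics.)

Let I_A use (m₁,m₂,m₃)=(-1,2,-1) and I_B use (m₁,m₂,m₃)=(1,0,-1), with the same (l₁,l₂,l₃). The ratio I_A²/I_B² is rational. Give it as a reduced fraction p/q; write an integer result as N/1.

21/10

Shared (l₁,l₂,l₃)=(1,5,4): N and (l;000)² cancel in I_A²/I_B².
A: Δ = 2!·0!·8!/11! = 1/495; Racah Σ t=2..2: t=2:+1/1440 = 1/1440; ⇒ 3j(1 5 4; -1 2 -1)² = 7/165, sgn -1
B: Δ = 2!·0!·8!/11! = 1/495; Racah Σ t=0..0: t=0:+1/1440 = 1/1440; ⇒ 3j(1 5 4; 1 0 -1)² = 2/99, sgn -1
I_A²/I_B² = (7/165)/(2/99) = 21/10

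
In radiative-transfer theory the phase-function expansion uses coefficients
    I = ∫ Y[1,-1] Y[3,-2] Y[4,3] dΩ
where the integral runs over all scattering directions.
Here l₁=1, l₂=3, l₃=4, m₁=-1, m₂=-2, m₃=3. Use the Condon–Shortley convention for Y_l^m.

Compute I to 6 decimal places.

m-sum 0 ✓  L=8 even ✓  2≤4≤4 ✓
Π(2lᵢ+1) = 3×7×9 = 189
triangle coeff Δ(1,3,4) = 1/252
Σ_t [0,0]: t=0:+1/36 = 1/36
(3j)²=4/63 [(1 3 4; 0 0 0)], sign=+1
Σ_t [0,0]: t=0:+1/240 = 1/240
(3j)²=1/12 [(1 3 4; -1 -2 3)], sign=-1
⇒ 4πI² = 1/1
I = (-1)√(1/1/(4π)) = -0.28209479

-0.282095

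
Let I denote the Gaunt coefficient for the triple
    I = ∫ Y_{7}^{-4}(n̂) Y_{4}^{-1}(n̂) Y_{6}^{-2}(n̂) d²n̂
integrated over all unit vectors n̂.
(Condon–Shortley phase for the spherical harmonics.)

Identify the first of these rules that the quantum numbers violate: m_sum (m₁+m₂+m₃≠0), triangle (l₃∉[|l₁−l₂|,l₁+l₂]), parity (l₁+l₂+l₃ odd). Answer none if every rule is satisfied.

azimuthal sum: -4 − 1 − 2 = -7  ✗
3 ≤ 6 ≤ 11 (triangle on l)
L = 7 + 4 + 6 = 17 (odd)

m_sum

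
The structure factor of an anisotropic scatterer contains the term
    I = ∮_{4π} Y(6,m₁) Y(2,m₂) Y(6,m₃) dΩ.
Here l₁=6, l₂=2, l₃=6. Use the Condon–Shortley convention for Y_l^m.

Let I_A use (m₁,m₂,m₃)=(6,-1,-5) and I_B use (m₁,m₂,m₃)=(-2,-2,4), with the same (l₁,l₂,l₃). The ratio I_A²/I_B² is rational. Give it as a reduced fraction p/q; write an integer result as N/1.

121/90

Shared (l₁,l₂,l₃)=(6,2,6): N and (l;000)² cancel in I_A²/I_B².
A: Δ = 2!·10!·2!/15! = 1/90090; Racah Σ t=0..0: t=0:+1/7257600 = 1/7257600; ⇒ 3j(6 2 6; 6 -1 -5)² = 11/455, sgn -1
B: Δ = 2!·10!·2!/15! = 1/90090; Racah Σ t=0..0: t=0:+1/322560 = 1/322560; ⇒ 3j(6 2 6; -2 -2 4)² = 18/1001, sgn +1
I_A²/I_B² = (11/455)/(18/1001) = 121/90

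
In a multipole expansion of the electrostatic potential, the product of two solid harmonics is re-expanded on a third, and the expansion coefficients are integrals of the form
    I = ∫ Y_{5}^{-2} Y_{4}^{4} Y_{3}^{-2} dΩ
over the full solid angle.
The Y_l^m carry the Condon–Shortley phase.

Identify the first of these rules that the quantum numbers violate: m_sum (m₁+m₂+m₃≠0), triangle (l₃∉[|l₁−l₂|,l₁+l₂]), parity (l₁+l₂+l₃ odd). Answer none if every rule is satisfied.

azimuthal sum: -2 + 4 − 2 = 0  ✓
1 ≤ 3 ≤ 9 (triangle on l)  ✓
L = 5 + 4 + 3 = 12 (even)  ✓

none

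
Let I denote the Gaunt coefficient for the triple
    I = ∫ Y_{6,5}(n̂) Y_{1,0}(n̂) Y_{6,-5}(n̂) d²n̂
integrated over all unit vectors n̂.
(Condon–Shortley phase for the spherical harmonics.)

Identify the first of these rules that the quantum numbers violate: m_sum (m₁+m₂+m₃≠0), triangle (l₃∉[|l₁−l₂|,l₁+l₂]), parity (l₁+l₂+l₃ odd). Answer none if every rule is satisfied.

parity

m₁+m₂+m₃ = 5 + 0 − 5 = 0  ✓
triangle: |6−1|=5 ≤ l₃=6 ≤ 6+1=7  ✓
parity: l₁+l₂+l₃ = 13 is odd  ✗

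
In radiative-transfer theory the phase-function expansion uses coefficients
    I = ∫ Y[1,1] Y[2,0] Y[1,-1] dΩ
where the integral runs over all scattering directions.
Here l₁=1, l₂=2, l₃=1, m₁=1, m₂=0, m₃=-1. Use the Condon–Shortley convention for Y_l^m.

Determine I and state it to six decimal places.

0.126157

Checks pass: Σm=0; 4 even; l₃=1∈[1,3].
(2·1+1)(2·2+1)(2·1+1) = 45
Δ: 2! 0! 2! / 5! → 1/30
sum: t=1:−1/1 = -1/1
3j²(1 2 1; 0 0 0) = Δ·Π!·Σ² = 2/15  (sign +1)
sum: t=0:+1/4 = 1/4
3j²(1 2 1; 1 0 -1) = Δ·Π!·Σ² = 1/30  (sign +1)
combine: 4πI² = 45·2/15·1/30 = 1/5
take √, sign +1: I = 0.12615663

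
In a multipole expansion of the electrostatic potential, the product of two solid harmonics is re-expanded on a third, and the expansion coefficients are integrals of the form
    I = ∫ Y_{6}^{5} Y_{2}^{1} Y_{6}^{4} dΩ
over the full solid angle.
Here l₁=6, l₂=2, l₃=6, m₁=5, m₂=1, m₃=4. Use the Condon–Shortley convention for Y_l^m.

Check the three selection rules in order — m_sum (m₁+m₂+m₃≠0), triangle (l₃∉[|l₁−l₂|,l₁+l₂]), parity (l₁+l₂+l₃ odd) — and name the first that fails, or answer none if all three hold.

m_sum

azimuthal sum: 5 + 1 + 4 = 10  ✗
4 ≤ 6 ≤ 8 (triangle on l)
L = 6 + 2 + 6 = 14 (even)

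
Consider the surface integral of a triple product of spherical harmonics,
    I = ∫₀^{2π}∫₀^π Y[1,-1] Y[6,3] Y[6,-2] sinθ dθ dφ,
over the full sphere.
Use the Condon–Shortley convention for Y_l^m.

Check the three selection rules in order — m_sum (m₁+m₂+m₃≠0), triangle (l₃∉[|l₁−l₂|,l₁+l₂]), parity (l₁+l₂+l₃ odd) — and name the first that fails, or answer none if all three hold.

Σmᵢ = 0  ✓
l₃∈[|l₁−l₂|,l₁+l₂]=[5,7], have l₃=6  ✓
Σlᵢ = 13 ⇒ odd  ✗

parity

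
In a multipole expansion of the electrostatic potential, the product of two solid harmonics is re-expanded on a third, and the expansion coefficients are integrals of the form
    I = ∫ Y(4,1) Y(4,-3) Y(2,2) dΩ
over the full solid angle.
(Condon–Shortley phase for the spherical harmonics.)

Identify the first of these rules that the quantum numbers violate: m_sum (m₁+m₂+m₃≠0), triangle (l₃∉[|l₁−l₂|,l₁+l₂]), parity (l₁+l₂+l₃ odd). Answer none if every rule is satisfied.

Σmᵢ = 0  ✓
l₃∈[|l₁−l₂|,l₁+l₂]=[0,8], have l₃=2  ✓
Σlᵢ = 10 ⇒ even  ✓

none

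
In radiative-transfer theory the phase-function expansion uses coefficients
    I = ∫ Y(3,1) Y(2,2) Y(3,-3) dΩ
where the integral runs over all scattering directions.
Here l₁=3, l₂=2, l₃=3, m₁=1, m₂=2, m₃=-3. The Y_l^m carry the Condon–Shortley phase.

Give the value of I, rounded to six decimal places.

Rules hold: Σm=0, L=8 even, 1≤3≤5.
N = 7·5·7 = 245
Δ = 2!·4!·2!/9! = 1/3780
Racah Σ t=0..2: t=0:+1/24 t=1:−1/4 t=2:+1/24 = -1/6
⇒ 3j(3 2 3; 0 0 0)² = 4/105, sgn +1
Racah Σ t=2..2: t=2:+1/96 = 1/96
⇒ 3j(3 2 3; 1 2 -3)² = 1/42, sgn +1
4πI² = N·(3j₀)²·(3jₘ)² = 2/9
I = +1·√(0.222222/4π) = 0.13298076

0.132981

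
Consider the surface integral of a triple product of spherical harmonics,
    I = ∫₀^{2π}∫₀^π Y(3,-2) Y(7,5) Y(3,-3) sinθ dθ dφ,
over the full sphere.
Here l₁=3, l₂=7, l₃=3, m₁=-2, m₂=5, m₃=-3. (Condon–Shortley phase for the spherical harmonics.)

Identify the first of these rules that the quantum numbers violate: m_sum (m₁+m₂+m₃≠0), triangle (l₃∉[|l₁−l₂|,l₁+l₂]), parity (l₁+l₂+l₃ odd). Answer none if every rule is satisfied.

triangle

Σmᵢ = 0  ✓
l₃∈[|l₁−l₂|,l₁+l₂]=[4,10], have l₃=3  ✗
Σlᵢ = 13 ⇒ odd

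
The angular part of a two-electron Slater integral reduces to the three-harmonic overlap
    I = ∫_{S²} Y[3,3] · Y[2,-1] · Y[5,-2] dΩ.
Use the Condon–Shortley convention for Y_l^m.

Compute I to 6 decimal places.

0.063396

m-sum 0 ✓  L=10 even ✓  1≤5≤5 ✓
Π(2lᵢ+1) = 7×5×11 = 385
triangle coeff Δ(3,2,5) = 1/2310
Σ_t [0,0]: t=0:+1/144 = 1/144
(3j)²=10/231 [(3 2 5; 0 0 0)], sign=-1
Σ_t [0,0]: t=0:+1/4320 = 1/4320
(3j)²=1/330 [(3 2 5; 3 -1 -2)], sign=-1
⇒ 4πI² = 5/99
I = (+1)√(5/99/(4π)) = 0.06339609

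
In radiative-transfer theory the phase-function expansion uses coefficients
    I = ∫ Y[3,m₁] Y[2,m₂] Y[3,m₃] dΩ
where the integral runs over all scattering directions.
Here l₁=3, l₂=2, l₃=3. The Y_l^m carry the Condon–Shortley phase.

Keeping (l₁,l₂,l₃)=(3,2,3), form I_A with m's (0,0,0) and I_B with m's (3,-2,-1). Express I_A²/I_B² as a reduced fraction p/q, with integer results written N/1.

8/5

Shared (l₁,l₂,l₃)=(3,2,3): N and (l;000)² cancel in I_A²/I_B².
A: Δ = 2!·4!·2!/9! = 1/3780; Racah Σ t=0..2: t=0:+1/24 t=1:−1/4 t=2:+1/24 = -1/6; ⇒ 3j(3 2 3; 0 0 0)² = 4/105, sgn +1
B: Δ = 2!·4!·2!/9! = 1/3780; Racah Σ t=0..0: t=0:+1/96 = 1/96; ⇒ 3j(3 2 3; 3 -2 -1)² = 1/42, sgn +1
I_A²/I_B² = (4/105)/(1/42) = 8/5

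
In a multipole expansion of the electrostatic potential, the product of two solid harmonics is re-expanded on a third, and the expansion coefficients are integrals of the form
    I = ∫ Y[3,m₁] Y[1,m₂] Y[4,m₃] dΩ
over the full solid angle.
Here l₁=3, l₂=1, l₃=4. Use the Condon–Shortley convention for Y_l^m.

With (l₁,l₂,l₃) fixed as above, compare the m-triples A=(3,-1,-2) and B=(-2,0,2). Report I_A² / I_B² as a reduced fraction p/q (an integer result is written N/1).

l's match ⇒ only the (l;m) 3-j factors differ between A and B.
A: triangle coeff Δ(3,1,4) = 1/252; Σ_t [0,0]: t=0:+1/1440 = 1/1440; (3j)²=1/252 [(3 1 4; 3 -1 -2)], sign=+1
B: triangle coeff Δ(3,1,4) = 1/252; Σ_t [0,0]: t=0:+1/120 = 1/120; (3j)²=1/21 [(3 1 4; -2 0 2)], sign=+1
I_A²/I_B² = (1/252)/(1/21) = 1/12

1/12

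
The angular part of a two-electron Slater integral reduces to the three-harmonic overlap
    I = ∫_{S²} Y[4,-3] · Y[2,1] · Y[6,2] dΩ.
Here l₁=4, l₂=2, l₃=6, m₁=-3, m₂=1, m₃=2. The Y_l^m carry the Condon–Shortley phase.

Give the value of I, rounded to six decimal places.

0.089969

Checks pass: Σm=0; 12 even; l₃=6∈[2,6].
(2·4+1)(2·2+1)(2·6+1) = 585
Δ: 0! 8! 4! / 13! → 1/6435
sum: t=0:+1/2304 = 1/2304
3j²(4 2 6; 0 0 0) = Δ·Π!·Σ² = 5/143  (sign +1)
sum: t=0:+1/30240 = 1/30240
3j²(4 2 6; -3 1 2) = Δ·Π!·Σ² = 32/6435  (sign +1)
combine: 4πI² = 585·5/143·32/6435 = 160/1573
take √, sign +1: I = 0.08996855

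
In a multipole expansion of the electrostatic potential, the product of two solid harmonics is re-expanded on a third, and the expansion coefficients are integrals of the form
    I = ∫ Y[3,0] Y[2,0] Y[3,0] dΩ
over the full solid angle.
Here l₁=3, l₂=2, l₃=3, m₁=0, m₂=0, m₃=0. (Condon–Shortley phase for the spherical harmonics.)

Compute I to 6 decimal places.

Checks pass: Σm=0; 8 even; l₃=3∈[1,5].
(2·3+1)(2·2+1)(2·3+1) = 245
Δ: 2! 4! 2! / 9! → 1/3780
sum: t=0:+1/24 t=1:−1/4 t=2:+1/24 = -1/6
3j²(3 2 3; 0 0 0) = Δ·Π!·Σ² = 4/105  (sign +1)
(m-triple is (0,0,0) — same symbol as above.)
combine: 4πI² = 245·4/105·4/105 = 16/45
take √, sign +1: I = 0.16820883

0.168209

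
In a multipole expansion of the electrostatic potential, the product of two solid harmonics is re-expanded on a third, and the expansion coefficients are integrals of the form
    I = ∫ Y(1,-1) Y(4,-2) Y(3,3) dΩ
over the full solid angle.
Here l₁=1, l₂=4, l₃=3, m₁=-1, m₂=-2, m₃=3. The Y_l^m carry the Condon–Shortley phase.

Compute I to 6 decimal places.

Checks pass: Σm=0; 8 even; l₃=3∈[3,5].
(2·1+1)(2·4+1)(2·3+1) = 189
Δ: 2! 0! 6! / 9! → 1/252
sum: t=1:−1/36 = -1/36
3j²(1 4 3; 0 0 0) = Δ·Π!·Σ² = 4/63  (sign +1)
sum: t=2:+1/1440 = 1/1440
3j²(1 4 3; -1 -2 3) = Δ·Π!·Σ² = 1/252  (sign +1)
combine: 4πI² = 189·4/63·1/252 = 1/21
take √, sign +1: I = 0.06155813

0.061558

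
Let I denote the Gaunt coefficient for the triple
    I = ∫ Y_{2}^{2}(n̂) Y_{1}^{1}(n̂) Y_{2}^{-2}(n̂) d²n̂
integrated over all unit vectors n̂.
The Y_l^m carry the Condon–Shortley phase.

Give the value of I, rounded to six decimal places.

m-sum = 2 + 1 − 2 = 1 ≠ 0 ⇒ I = 0

0.000000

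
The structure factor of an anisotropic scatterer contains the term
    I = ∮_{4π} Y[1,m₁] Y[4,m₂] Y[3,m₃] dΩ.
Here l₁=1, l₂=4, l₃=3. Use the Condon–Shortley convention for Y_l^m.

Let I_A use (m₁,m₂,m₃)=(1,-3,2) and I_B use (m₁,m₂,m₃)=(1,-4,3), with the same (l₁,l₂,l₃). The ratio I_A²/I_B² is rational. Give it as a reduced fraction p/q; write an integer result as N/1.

3/4

l's match ⇒ only the (l;m) 3-j factors differ between A and B.
A: triangle coeff Δ(1,4,3) = 1/252; Σ_t [0,0]: t=0:+1/240 = 1/240; (3j)²=1/12 [(1 4 3; 1 -3 2)], sign=-1
B: triangle coeff Δ(1,4,3) = 1/252; Σ_t [0,0]: t=0:+1/1440 = 1/1440; (3j)²=1/9 [(1 4 3; 1 -4 3)], sign=+1
I_A²/I_B² = (1/12)/(1/9) = 3/4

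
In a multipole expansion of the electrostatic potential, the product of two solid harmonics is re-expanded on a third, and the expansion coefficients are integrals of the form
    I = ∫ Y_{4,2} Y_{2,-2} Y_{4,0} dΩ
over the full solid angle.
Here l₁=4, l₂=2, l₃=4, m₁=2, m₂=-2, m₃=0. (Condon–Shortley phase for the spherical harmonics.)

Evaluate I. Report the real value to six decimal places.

Checks pass: Σm=0; 10 even; l₃=4∈[2,6].
(2·4+1)(2·2+1)(2·4+1) = 405
Δ: 2! 6! 2! / 11! → 1/13860
sum: t=0:+1/192 t=1:−1/36 t=2:+1/192 = -5/288
3j²(4 2 4; 0 0 0) = Δ·Π!·Σ² = 20/693  (sign -1)
sum: t=0:+1/192 = 1/192
3j²(4 2 4; 2 -2 0) = Δ·Π!·Σ² = 3/77  (sign +1)
combine: 4πI² = 405·20/693·3/77 = 2700/5929
take √, sign -1: I = -0.19036462

-0.190365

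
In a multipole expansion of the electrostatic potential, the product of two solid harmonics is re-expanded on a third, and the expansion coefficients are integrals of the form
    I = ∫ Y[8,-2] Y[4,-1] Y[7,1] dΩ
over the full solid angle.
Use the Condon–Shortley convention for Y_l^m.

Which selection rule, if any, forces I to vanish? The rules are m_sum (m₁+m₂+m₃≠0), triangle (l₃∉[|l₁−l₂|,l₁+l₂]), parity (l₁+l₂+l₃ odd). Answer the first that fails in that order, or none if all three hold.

m_sum

Σmᵢ = -2  ✗
l₃∈[|l₁−l₂|,l₁+l₂]=[4,12], have l₃=7
Σlᵢ = 19 ⇒ odd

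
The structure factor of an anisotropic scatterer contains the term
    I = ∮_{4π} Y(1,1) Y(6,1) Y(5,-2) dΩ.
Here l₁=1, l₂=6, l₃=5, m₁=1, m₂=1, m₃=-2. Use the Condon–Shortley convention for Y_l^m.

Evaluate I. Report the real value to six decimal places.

m-sum 0 ✓  L=12 even ✓  5≤5≤7 ✓
Π(2lᵢ+1) = 3×13×11 = 429
triangle coeff Δ(1,6,5) = 1/858
Σ_t [1,1]: t=1:−1/14400 = -1/14400
(3j)²=6/143 [(1 6 5; 0 0 0)], sign=+1
Σ_t [0,0]: t=0:+1/60480 = 1/60480
(3j)²=5/429 [(1 6 5; 1 1 -2)], sign=-1
⇒ 4πI² = 30/143
I = (-1)√(30/143/(4π)) = -0.12920749

-0.129207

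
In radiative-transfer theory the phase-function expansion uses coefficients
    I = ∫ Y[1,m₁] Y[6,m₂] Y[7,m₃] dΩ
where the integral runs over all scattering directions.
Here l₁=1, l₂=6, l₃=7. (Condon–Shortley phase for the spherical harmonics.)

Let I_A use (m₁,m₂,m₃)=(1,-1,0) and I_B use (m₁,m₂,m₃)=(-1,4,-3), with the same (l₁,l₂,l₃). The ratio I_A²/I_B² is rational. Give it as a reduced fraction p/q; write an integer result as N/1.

Same 1,6,7: normalisation and zero-m 3j drop out of the ratio.
A: Δ: 0! 2! 12! / 15! → 1/1365; sum: t=0:+1/1209600 = 1/1209600; 3j²(1 6 7; 1 -1 0) = Δ·Π!·Σ² = 1/65  (sign -1)
B: Δ: 0! 2! 12! / 15! → 1/1365; sum: t=0:+1/14515200 = 1/14515200; 3j²(1 6 7; -1 4 -3) = Δ·Π!·Σ² = 2/455  (sign +1)
I_A²/I_B² = (1/65)/(2/455) = 7/2

7/2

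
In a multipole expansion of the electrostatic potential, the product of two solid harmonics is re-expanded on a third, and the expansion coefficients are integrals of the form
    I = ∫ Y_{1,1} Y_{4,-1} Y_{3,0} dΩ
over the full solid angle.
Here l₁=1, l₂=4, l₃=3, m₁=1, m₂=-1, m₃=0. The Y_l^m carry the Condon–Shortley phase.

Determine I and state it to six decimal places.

-0.194664

Checks pass: Σm=0; 8 even; l₃=3∈[3,5].
(2·1+1)(2·4+1)(2·3+1) = 189
Δ: 2! 0! 6! / 9! → 1/252
sum: t=1:−1/36 = -1/36
3j²(1 4 3; 0 0 0) = Δ·Π!·Σ² = 4/63  (sign +1)
sum: t=0:+1/72 = 1/72
3j²(1 4 3; 1 -1 0) = Δ·Π!·Σ² = 5/126  (sign -1)
combine: 4πI² = 189·4/63·5/126 = 10/21
take √, sign -1: I = -0.19466390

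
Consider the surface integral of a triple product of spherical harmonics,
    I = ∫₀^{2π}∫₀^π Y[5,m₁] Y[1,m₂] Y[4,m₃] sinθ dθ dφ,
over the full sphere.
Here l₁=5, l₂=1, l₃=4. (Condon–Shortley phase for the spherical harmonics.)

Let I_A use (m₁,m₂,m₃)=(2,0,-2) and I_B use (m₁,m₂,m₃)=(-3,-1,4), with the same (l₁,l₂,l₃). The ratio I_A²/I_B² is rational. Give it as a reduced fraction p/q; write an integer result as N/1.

Shared (l₁,l₂,l₃)=(5,1,4): N and (l;000)² cancel in I_A²/I_B².
A: Δ = 2!·8!·0!/11! = 1/495; Racah Σ t=1..1: t=1:−1/1440 = -1/1440; ⇒ 3j(5 1 4; 2 0 -2)² = 7/165, sgn -1
B: Δ = 2!·8!·0!/11! = 1/495; Racah Σ t=0..0: t=0:+1/80640 = 1/80640; ⇒ 3j(5 1 4; -3 -1 4)² = 1/495, sgn +1
I_A²/I_B² = (7/165)/(1/495) = 21/1

21/1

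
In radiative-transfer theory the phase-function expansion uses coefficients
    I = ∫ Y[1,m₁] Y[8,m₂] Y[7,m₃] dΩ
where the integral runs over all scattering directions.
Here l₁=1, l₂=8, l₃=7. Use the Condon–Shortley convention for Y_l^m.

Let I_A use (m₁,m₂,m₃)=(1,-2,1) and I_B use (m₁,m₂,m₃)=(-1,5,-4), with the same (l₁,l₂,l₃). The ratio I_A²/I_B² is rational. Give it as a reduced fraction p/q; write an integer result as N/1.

l's match ⇒ only the (l;m) 3-j factors differ between A and B.
A: triangle coeff Δ(1,8,7) = 1/2040; Σ_t [0,0]: t=0:+1/58060800 = 1/58060800; (3j)²=3/136 [(1 8 7; 1 -2 1)], sign=+1
B: triangle coeff Δ(1,8,7) = 1/2040; Σ_t [2,2]: t=2:+1/479001600 = 1/479001600; (3j)²=13/340 [(1 8 7; -1 5 -4)], sign=-1
I_A²/I_B² = (3/136)/(13/340) = 15/26

15/26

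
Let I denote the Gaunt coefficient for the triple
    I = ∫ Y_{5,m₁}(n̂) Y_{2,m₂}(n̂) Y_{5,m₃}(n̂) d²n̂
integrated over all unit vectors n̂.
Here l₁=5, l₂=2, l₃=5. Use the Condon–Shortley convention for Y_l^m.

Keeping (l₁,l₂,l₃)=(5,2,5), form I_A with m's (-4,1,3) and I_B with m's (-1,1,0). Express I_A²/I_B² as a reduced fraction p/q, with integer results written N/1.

Shared (l₁,l₂,l₃)=(5,2,5): N and (l;000)² cancel in I_A²/I_B².
A: Δ = 2!·8!·2!/13! = 1/38610; Racah Σ t=1..2: t=1:−1/80640 t=2:+1/10080 = 1/11520; ⇒ 3j(5 2 5; -4 1 3)² = 49/1430, sgn +1
B: Δ = 2!·8!·2!/13! = 1/38610; Racah Σ t=1..2: t=1:−1/1440 t=2:+1/1152 = 1/5760; ⇒ 3j(5 2 5; -1 1 0)² = 1/858, sgn -1
I_A²/I_B² = (49/1430)/(1/858) = 147/5

147/5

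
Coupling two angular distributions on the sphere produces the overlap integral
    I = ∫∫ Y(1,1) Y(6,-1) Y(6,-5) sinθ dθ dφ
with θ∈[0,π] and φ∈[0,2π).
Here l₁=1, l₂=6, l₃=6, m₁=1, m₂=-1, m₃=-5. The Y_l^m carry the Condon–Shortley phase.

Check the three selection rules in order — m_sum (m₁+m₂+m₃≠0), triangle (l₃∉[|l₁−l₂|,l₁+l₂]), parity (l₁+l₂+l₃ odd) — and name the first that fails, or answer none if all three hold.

m_sum

azimuthal sum: 1 − 1 − 5 = -5  ✗
5 ≤ 6 ≤ 7 (triangle on l)
L = 1 + 6 + 6 = 13 (odd)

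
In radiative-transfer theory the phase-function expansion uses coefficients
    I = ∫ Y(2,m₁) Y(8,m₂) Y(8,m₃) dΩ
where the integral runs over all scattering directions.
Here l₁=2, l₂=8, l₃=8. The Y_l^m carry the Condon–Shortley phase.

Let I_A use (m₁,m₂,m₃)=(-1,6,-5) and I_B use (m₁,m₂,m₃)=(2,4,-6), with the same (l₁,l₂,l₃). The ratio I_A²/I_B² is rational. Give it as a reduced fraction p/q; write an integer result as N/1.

121/52

Same 2,8,8: normalisation and zero-m 3j drop out of the ratio.
A: Δ: 2! 2! 14! / 19! → 1/348840; sum: t=1:−1/12454041600 t=2:+1/1916006400 = 1/2264371200; 3j²(2 8 8; -1 6 -5) = Δ·Π!·Σ² = 847/38760  (sign -1)
B: Δ: 2! 2! 14! / 19! → 1/348840; sum: t=0:+1/3832012800 = 1/3832012800; 3j²(2 8 8; 2 4 -6) = Δ·Π!·Σ² = 91/9690  (sign +1)
I_A²/I_B² = (847/38760)/(91/9690) = 121/52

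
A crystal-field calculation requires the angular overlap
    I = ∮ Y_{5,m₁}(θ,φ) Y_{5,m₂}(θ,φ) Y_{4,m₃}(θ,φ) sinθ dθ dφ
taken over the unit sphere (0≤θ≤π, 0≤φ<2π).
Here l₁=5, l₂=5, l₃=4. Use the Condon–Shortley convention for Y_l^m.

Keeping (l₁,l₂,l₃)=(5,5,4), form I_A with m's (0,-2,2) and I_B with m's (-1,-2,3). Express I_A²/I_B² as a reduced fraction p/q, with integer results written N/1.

21/5

Shared (l₁,l₂,l₃)=(5,5,4): N and (l;000)² cancel in I_A²/I_B².
A: Δ = 6!·4!·4!/15! = 1/3153150; Racah Σ t=1..3: t=1:−1/11520 t=2:+1/1728 t=3:−1/3456 = 7/34560; ⇒ 3j(5 5 4; 0 -2 2)² = 7/858, sgn +1
B: Δ = 6!·4!·4!/15! = 1/3153150; Racah Σ t=2..3: t=2:+1/6912 t=3:−1/5184 = -1/20736; ⇒ 3j(5 5 4; -1 -2 3)² = 5/2574, sgn +1
I_A²/I_B² = (7/858)/(5/2574) = 21/5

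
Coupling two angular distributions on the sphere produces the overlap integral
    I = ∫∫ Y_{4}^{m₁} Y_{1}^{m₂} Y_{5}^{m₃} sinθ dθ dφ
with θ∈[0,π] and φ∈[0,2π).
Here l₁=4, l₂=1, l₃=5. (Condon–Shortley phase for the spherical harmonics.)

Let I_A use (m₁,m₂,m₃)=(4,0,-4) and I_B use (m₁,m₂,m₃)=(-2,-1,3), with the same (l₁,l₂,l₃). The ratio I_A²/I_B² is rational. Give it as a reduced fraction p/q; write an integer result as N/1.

9/28

Same 4,1,5: normalisation and zero-m 3j drop out of the ratio.
A: Δ: 0! 8! 2! / 11! → 1/495; sum: t=0:+1/40320 = 1/40320; 3j²(4 1 5; 4 0 -4) = Δ·Π!·Σ² = 1/55  (sign -1)
B: Δ: 0! 8! 2! / 11! → 1/495; sum: t=0:+1/2880 = 1/2880; 3j²(4 1 5; -2 -1 3) = Δ·Π!·Σ² = 28/495  (sign +1)
I_A²/I_B² = (1/55)/(28/495) = 9/28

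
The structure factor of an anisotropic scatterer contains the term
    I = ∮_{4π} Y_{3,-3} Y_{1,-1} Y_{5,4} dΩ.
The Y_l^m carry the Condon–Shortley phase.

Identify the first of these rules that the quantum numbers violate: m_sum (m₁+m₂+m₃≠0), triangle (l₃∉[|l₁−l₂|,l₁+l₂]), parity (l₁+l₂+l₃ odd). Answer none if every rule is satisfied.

triangle

azimuthal sum: -3 − 1 + 4 = 0  ✓
2 ≤ 5 ≤ 4 (triangle on l)  ✗
L = 3 + 1 + 5 = 9 (odd)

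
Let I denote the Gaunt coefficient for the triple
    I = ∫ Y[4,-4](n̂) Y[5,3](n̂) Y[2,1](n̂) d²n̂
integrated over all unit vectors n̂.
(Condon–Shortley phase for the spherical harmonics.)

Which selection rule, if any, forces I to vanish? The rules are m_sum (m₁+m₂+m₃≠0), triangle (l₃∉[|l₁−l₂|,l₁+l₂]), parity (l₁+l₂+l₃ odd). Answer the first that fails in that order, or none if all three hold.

m₁+m₂+m₃ = -4 + 3 + 1 = 0  ✓
triangle: |4−5|=1 ≤ l₃=2 ≤ 4+5=9  ✓
parity: l₁+l₂+l₃ = 11 is odd  ✗

parity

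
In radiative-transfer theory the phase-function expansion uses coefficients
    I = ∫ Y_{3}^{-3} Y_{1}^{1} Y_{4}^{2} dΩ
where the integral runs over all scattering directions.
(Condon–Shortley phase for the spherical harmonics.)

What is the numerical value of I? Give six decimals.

Checks pass: Σm=0; 8 even; l₃=4∈[2,4].
(2·3+1)(2·1+1)(2·4+1) = 189
Δ: 0! 6! 2! / 9! → 1/252
sum: t=0:+1/36 = 1/36
3j²(3 1 4; 0 0 0) = Δ·Π!·Σ² = 4/63  (sign +1)
sum: t=0:+1/1440 = 1/1440
3j²(3 1 4; -3 1 2) = Δ·Π!·Σ² = 1/252  (sign +1)
combine: 4πI² = 189·4/63·1/252 = 1/21
take √, sign +1: I = 0.06155813

0.061558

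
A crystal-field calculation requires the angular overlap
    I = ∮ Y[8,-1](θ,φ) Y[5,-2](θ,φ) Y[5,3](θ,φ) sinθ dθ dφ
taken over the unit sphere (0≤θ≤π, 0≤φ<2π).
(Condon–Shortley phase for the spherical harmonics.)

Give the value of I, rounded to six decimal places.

0.157845

Rules hold: Σm=0, L=18 even, 3≤5≤13.
N = 17·11·11 = 2057
Δ = 8!·8!·2!/19! = 1/37413090
Racah Σ t=3..5: t=3:−1/1036800 t=4:+1/331776 t=5:−1/1036800 = 1/921600
⇒ 3j(8 5 5; 0 0 0)² = 490/46189, sgn -1
Racah Σ t=1..3: t=1:−1/406425600 t=2:+1/7257600 t=3:−1/2073600 = -47/135475200
⇒ 3j(8 5 5; -1 -2 3)² = 6627/461890, sgn -1
4πI² = N·(3j₀)²·(3jₘ)² = 324723/1037153
I = +1·√(0.313091/4π) = 0.15784476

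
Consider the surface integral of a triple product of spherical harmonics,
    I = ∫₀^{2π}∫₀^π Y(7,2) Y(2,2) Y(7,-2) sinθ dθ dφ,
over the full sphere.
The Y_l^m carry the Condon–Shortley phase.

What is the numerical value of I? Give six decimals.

2 + 2 − 2 = 2 ≠ 0: azimuthal integral kills it; I = 0

0.000000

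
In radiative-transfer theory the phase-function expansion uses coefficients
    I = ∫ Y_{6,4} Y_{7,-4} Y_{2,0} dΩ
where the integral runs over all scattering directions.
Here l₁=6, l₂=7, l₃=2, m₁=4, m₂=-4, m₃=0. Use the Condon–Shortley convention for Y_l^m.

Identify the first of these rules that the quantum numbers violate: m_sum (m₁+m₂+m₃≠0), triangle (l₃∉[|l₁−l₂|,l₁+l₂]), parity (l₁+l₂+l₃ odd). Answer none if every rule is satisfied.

parity

azimuthal sum: 4 − 4 + 0 = 0  ✓
1 ≤ 2 ≤ 13 (triangle on l)  ✓
L = 6 + 7 + 2 = 15 (odd)  ✗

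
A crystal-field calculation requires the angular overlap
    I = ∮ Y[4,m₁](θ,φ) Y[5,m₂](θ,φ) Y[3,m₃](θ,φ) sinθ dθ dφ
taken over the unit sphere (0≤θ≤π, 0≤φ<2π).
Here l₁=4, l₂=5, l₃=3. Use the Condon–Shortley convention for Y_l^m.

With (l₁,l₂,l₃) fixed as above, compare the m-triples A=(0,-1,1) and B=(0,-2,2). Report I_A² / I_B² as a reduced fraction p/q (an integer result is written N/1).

121/70

Shared (l₁,l₂,l₃)=(4,5,3): N and (l;000)² cancel in I_A²/I_B².
A: Δ = 6!·2!·4!/13! = 1/180180; Racah Σ t=2..4: t=2:+1/384 t=3:−1/216 t=4:+1/2304 = -11/6912; ⇒ 3j(4 5 3; 0 -1 1)² = 11/1638, sgn -1
B: Δ = 6!·2!·4!/13! = 1/180180; Racah Σ t=2..3: t=2:+1/576 t=3:−1/864 = 1/1728; ⇒ 3j(4 5 3; 0 -2 2)² = 5/1287, sgn -1
I_A²/I_B² = (11/1638)/(5/1287) = 121/70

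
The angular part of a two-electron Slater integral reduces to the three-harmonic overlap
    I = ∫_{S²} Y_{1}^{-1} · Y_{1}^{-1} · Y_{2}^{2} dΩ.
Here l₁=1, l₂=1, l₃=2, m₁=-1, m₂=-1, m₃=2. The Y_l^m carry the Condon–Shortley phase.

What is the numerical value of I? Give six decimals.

Rules hold: Σm=0, L=4 even, 0≤2≤2.
N = 3·3·5 = 45
Δ = 0!·2!·2!/5! = 1/30
Racah Σ t=0..0: t=0:+1/1 = 1/1
⇒ 3j(1 1 2; 0 0 0)² = 2/15, sgn +1
Racah Σ t=0..0: t=0:+1/4 = 1/4
⇒ 3j(1 1 2; -1 -1 2)² = 1/5, sgn +1
4πI² = N·(3j₀)²·(3jₘ)² = 6/5
I = +1·√(1.2/4π) = 0.30901936

0.309019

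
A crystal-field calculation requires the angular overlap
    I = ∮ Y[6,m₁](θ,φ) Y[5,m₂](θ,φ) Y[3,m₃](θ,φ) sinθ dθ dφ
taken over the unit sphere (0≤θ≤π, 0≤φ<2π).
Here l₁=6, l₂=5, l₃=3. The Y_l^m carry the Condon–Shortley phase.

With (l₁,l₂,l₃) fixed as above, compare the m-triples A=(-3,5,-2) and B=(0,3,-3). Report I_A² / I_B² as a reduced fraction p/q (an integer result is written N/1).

l's match ⇒ only the (l;m) 3-j factors differ between A and B.
A: triangle coeff Δ(6,5,3) = 1/675675; Σ_t [8,8]: t=8:+1/483840 = 1/483840; (3j)²=6/1001 [(6 5 3; -3 5 -2)], sign=-1
B: triangle coeff Δ(6,5,3) = 1/675675; Σ_t [6,6]: t=6:+1/69120 = 1/69120; (3j)²=4/429 [(6 5 3; 0 3 -3)], sign=+1
I_A²/I_B² = (6/1001)/(4/429) = 9/14

9/14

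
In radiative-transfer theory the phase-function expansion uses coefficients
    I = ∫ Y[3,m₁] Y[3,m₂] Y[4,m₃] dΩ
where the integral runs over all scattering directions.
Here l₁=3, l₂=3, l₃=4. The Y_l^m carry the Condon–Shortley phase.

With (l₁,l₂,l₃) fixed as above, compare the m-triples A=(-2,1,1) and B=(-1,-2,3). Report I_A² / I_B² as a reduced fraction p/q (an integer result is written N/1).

l's match ⇒ only the (l;m) 3-j factors differ between A and B.
A: triangle coeff Δ(3,3,4) = 1/34650; Σ_t [1,2]: t=1:−1/144 t=2:+1/48 = 1/72; (3j)²=16/693 [(3 3 4; -2 1 1)], sign=-1
B: triangle coeff Δ(3,3,4) = 1/34650; Σ_t [0,1]: t=0:+1/288 t=1:−1/144 = -1/288; (3j)²=1/99 [(3 3 4; -1 -2 3)], sign=+1
I_A²/I_B² = (16/693)/(1/99) = 16/7

16/7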